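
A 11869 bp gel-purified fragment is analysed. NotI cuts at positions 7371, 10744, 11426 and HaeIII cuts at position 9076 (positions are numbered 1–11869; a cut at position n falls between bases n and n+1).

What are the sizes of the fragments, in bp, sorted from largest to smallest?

Combined cut positions (sorted): 7371, 9076, 10744, 11426.
Linear molecule, 4 cuts → 5 fragments:
  7371 − 0 = 7371 bp
  9076 − 7371 = 1705 bp
  10744 − 9076 = 1668 bp
  11426 − 10744 = 682 bp
  11869 − 11426 = 443 bp
Sorted largest to smallest: 7371, 1705, 1668, 682, 443 bp.

7371, 1705, 1668, 682, 443 bp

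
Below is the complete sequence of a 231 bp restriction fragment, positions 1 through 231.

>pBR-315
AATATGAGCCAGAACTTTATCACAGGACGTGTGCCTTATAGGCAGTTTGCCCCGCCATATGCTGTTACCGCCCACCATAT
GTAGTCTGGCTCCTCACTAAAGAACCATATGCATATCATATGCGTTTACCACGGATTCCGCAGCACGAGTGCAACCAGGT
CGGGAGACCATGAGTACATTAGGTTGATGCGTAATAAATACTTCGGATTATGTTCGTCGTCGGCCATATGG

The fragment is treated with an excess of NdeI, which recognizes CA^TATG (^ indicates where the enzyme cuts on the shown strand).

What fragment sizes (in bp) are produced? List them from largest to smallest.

NdeI sites (CATATG) start at positions 56, 76, 106, 117, 225.
NdeI cuts after base 2 of each site, so after positions 57, 77, 107, 118, 226.
Linear molecule, 5 cuts → 6 fragments:
  1–57 → 57 bp
  58–77 → 20 bp
  78–107 → 30 bp
  108–118 → 11 bp
  119–226 → 108 bp
  227–231 → 5 bp
Sorted largest to smallest: 108, 57, 30, 20, 11, 5 bp.

108, 57, 30, 20, 11, 5 bp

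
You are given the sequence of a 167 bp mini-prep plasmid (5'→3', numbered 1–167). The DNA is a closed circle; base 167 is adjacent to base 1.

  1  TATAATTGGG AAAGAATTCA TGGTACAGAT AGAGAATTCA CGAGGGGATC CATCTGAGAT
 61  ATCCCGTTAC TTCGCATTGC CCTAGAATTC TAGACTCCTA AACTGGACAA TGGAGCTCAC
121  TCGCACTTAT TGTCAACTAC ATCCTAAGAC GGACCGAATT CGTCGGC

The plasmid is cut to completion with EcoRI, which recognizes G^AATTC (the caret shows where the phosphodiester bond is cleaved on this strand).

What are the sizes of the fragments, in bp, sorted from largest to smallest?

71, 51, 25, 20 bp

EcoRI sites (GAATTC) start at positions 14, 34, 85, 156.
EcoRI cuts after the first base of each site, so after positions 14, 34, 85, 156.
Circular molecule, 4 cuts → 4 fragments:
  15–34 → 20 bp
  35–85 → 51 bp
  86–156 → 71 bp
  157–167 then 1–14 → 11 + 14 = 25 bp
Sorted largest to smallest: 71, 51, 25, 20 bp.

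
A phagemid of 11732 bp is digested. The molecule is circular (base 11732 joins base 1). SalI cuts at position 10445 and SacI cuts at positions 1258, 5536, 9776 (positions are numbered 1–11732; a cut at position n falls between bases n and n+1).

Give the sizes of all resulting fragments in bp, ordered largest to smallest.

4278, 4240, 2545, 669 bp

Combined cut positions (sorted): 1258, 5536, 9776, 10445.
Circular molecule, 4 cuts → 4 fragments:
  5536 − 1258 = 4278 bp
  9776 − 5536 = 4240 bp
  10445 − 9776 = 669 bp
  wrap: 11732 − 10445 + 1258 = 2545 bp
Sorted largest to smallest: 4278, 4240, 2545, 669 bp.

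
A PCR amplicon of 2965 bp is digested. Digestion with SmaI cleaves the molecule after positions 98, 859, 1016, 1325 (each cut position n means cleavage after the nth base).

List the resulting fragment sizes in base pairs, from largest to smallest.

1640, 761, 309, 157, 98 bp

Linear molecule, 4 cuts → 5 fragments:
  98 − 0 = 98 bp
  859 − 98 = 761 bp
  1016 − 859 = 157 bp
  1325 − 1016 = 309 bp
  2965 − 1325 = 1640 bp
Sorted largest to smallest: 1640, 761, 309, 157, 98 bp.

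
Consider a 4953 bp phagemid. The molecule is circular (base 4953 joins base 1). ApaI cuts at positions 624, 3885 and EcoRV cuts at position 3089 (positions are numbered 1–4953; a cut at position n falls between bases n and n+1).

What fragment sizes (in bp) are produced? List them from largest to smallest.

Combined cut positions (sorted): 624, 3089, 3885.
Circular molecule, 3 cuts → 3 fragments:
  3089 − 624 = 2465 bp
  3885 − 3089 = 796 bp
  wrap: 4953 − 3885 + 624 = 1692 bp
Sorted largest to smallest: 2465, 1692, 796 bp.

2465, 1692, 796 bp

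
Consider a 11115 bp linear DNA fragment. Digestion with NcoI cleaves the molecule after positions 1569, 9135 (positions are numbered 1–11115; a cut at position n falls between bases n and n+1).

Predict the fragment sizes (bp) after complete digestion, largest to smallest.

Linear molecule, 2 cuts → 3 fragments:
  1569 − 0 = 1569 bp
  9135 − 1569 = 7566 bp
  11115 − 9135 = 1980 bp
Sorted largest to smallest: 7566, 1980, 1569 bp.

7566, 1980, 1569 bp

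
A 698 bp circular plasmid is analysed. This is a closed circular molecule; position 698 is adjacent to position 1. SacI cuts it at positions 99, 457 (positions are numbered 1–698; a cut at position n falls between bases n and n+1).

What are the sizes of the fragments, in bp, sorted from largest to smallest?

Circular molecule, 2 cuts → 2 fragments:
  457 − 99 = 358 bp
  wrap: 698 − 457 + 99 = 340 bp
Sorted largest to smallest: 358, 340 bp.

358, 340 bp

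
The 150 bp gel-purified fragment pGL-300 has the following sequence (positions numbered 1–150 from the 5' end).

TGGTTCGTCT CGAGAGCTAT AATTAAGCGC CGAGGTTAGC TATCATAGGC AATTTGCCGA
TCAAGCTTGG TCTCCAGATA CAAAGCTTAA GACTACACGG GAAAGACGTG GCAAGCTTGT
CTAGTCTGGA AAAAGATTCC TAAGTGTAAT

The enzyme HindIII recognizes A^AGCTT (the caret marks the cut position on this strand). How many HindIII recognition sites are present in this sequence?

3

AAGCTT occurs starting at positions 63, 83, 113.
HindIII cuts at 3 sites.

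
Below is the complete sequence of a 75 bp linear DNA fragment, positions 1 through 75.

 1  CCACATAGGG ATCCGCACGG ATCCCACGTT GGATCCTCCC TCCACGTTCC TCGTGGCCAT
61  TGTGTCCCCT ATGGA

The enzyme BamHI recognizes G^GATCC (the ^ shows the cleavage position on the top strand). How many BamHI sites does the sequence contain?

3

GGATCC occurs starting at positions 9, 19, 31.
BamHI cuts at 3 sites.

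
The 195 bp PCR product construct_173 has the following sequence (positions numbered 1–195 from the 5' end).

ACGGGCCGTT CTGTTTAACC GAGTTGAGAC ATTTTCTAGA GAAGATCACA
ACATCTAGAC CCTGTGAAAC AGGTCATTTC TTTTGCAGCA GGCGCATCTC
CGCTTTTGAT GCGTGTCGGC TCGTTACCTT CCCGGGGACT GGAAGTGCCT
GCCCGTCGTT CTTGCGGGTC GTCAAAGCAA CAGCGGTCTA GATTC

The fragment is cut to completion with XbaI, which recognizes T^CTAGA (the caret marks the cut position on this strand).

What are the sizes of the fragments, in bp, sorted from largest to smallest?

XbaI sites (TCTAGA) start at positions 35, 54, 187.
XbaI cuts after the first base of each site, so after positions 35, 54, 187.
Linear molecule, 3 cuts → 4 fragments:
  1–35 → 35 bp
  36–54 → 19 bp
  55–187 → 133 bp
  188–195 → 8 bp
Sorted largest to smallest: 133, 35, 19, 8 bp.

133, 35, 19, 8 bp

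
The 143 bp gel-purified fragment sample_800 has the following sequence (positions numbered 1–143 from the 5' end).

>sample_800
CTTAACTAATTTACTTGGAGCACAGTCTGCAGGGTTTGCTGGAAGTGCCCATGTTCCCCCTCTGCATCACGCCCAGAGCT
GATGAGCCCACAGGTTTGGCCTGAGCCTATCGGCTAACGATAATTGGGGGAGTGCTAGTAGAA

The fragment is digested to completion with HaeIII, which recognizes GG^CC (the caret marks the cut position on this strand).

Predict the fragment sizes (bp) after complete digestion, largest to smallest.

The HaeIII site (GGCC) starts at position 98.
HaeIII cuts after base 2 of each site, so after position 99.
Linear molecule, 1 cut → 2 fragments:
  1–99 → 99 bp
  100–143 → 44 bp
Sorted largest to smallest: 99, 44 bp.

99, 44 bp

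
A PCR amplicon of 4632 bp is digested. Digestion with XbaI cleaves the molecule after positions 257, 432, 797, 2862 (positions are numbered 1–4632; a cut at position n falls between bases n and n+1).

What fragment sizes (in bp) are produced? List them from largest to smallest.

2065, 1770, 365, 257, 175 bp

Linear molecule, 4 cuts → 5 fragments:
  257 − 0 = 257 bp
  432 − 257 = 175 bp
  797 − 432 = 365 bp
  2862 − 797 = 2065 bp
  4632 − 2862 = 1770 bp
Sorted largest to smallest: 2065, 1770, 365, 257, 175 bp.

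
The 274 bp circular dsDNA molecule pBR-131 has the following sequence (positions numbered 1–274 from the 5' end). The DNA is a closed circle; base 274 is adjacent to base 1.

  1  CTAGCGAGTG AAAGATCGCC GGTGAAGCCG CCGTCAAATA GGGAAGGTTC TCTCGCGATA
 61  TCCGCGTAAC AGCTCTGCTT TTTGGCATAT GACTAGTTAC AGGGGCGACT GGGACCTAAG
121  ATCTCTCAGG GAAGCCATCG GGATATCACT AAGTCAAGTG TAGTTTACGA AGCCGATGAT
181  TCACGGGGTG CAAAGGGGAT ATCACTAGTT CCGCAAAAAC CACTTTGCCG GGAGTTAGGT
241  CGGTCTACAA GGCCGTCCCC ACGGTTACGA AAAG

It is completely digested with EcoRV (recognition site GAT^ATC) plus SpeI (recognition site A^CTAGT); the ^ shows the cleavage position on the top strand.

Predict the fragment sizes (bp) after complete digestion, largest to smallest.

EcoRV sites (GATATC) start at positions 57, 142, 198.
EcoRV cuts after base 3 of each site, so after positions 59, 144, 200.
SpeI sites (ACTAGT) start at positions 92, 204.
SpeI cuts after the first base of each site, so after positions 92, 204.
Combined cut positions: 59, 92, 144, 200, 204.
Circular molecule, 5 cuts → 5 fragments:
  60–92 → 33 bp
  93–144 → 52 bp
  145–200 → 56 bp
  201–204 → 4 bp
  205–274 then 1–59 → 70 + 59 = 129 bp
Sorted largest to smallest: 129, 56, 52, 33, 4 bp.

129, 56, 52, 33, 4 bp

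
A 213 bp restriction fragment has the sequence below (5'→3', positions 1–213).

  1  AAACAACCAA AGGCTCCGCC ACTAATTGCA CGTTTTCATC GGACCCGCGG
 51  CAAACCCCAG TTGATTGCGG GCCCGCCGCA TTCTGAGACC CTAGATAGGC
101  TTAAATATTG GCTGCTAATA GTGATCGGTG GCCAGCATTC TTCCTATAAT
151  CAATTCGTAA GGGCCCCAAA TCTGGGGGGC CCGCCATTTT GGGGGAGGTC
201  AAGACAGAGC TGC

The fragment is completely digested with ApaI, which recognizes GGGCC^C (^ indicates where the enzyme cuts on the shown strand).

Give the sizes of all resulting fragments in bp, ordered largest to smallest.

92, 73, 32, 16 bp

ApaI sites (GGGCCC) start at positions 69, 161, 177.
ApaI cuts after base 5 of each site (before the last base), so after positions 73, 165, 181.
Linear molecule, 3 cuts → 4 fragments:
  1–73 → 73 bp
  74–165 → 92 bp
  166–181 → 16 bp
  182–213 → 32 bp
Sorted largest to smallest: 92, 73, 32, 16 bp.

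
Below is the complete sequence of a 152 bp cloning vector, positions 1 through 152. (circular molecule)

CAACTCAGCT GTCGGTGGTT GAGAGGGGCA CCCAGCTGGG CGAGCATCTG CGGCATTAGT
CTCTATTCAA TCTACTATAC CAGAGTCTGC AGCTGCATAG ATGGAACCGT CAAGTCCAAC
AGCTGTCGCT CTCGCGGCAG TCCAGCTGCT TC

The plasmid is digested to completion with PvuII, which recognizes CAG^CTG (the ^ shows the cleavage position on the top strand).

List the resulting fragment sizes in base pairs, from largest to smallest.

57, 30, 27, 23, 15 bp

PvuII sites (CAGCTG) start at positions 6, 33, 90, 120, 143.
PvuII cuts after base 3 of each site, so after positions 8, 35, 92, 122, 145.
Circular molecule, 5 cuts → 5 fragments:
  9–35 → 27 bp
  36–92 → 57 bp
  93–122 → 30 bp
  123–145 → 23 bp
  146–152 then 1–8 → 7 + 8 = 15 bp
Sorted largest to smallest: 57, 30, 27, 23, 15 bp.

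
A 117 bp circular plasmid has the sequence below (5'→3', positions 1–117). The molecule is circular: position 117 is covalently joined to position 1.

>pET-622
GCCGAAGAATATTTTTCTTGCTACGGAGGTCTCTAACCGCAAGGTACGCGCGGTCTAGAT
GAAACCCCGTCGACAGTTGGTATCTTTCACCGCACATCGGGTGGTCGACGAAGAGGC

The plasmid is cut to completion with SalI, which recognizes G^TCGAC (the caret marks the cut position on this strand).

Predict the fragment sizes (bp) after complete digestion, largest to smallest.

SalI sites (GTCGAC) start at positions 69, 104.
SalI cuts after the first base of each site, so after positions 69, 104.
Circular molecule, 2 cuts → 2 fragments:
  70–104 → 35 bp
  105–117 then 1–69 → 13 + 69 = 82 bp
Sorted largest to smallest: 82, 35 bp.

82, 35 bp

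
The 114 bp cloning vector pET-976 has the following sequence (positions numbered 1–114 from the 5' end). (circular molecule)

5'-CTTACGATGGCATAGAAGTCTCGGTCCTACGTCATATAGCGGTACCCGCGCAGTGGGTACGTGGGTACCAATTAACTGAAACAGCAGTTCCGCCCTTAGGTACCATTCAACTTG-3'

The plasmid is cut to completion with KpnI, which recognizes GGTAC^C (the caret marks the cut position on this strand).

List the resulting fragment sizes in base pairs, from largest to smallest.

56, 35, 23 bp

KpnI sites (GGTACC) start at positions 41, 64, 99.
KpnI cuts after base 5 of each site (before the last base), so after positions 45, 68, 103.
Circular molecule, 3 cuts → 3 fragments:
  46–68 → 23 bp
  69–103 → 35 bp
  104–114 then 1–45 → 11 + 45 = 56 bp
Sorted largest to smallest: 56, 35, 23 bp.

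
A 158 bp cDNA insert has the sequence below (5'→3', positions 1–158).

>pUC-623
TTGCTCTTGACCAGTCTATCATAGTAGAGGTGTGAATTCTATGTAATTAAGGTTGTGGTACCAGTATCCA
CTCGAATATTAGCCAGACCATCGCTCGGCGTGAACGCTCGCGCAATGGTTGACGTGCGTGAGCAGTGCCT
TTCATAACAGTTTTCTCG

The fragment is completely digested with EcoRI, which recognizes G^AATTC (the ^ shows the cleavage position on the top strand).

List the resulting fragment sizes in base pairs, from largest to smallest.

The EcoRI site (GAATTC) starts at position 34.
EcoRI cuts after the first base of each site, so after position 34.
Linear molecule, 1 cut → 2 fragments:
  1–34 → 34 bp
  35–158 → 124 bp
Sorted largest to smallest: 124, 34 bp.

124, 34 bp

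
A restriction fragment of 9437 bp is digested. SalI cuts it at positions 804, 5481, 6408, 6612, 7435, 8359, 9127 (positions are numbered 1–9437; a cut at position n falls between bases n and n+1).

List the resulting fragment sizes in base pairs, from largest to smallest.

4677, 927, 924, 823, 804, 768, 310, 204 bp

Linear molecule, 7 cuts → 8 fragments:
  804 − 0 = 804 bp
  5481 − 804 = 4677 bp
  6408 − 5481 = 927 bp
  6612 − 6408 = 204 bp
  7435 − 6612 = 823 bp
  8359 − 7435 = 924 bp
  9127 − 8359 = 768 bp
  9437 − 9127 = 310 bp
Sorted largest to smallest: 4677, 927, 924, 823, 804, 768, 310, 204 bp.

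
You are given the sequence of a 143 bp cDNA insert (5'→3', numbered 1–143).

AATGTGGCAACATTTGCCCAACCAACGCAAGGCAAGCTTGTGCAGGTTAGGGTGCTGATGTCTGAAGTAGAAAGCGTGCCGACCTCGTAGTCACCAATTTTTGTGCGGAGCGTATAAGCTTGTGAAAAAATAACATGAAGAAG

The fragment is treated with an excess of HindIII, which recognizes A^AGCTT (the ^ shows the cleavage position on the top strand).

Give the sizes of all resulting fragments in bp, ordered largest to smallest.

HindIII sites (AAGCTT) start at positions 34, 116.
HindIII cuts after the first base of each site, so after positions 34, 116.
Linear molecule, 2 cuts → 3 fragments:
  1–34 → 34 bp
  35–116 → 82 bp
  117–143 → 27 bp
Sorted largest to smallest: 82, 34, 27 bp.

82, 34, 27 bp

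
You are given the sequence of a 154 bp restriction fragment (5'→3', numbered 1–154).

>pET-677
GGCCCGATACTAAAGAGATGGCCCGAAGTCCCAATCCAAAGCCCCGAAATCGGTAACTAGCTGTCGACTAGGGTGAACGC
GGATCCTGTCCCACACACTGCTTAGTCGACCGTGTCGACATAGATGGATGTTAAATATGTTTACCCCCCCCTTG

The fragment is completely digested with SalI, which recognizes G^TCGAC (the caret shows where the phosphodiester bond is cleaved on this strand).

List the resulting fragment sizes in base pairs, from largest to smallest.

SalI sites (GTCGAC) start at positions 63, 105, 114.
SalI cuts after the first base of each site, so after positions 63, 105, 114.
Linear molecule, 3 cuts → 4 fragments:
  1–63 → 63 bp
  64–105 → 42 bp
  106–114 → 9 bp
  115–154 → 40 bp
Sorted largest to smallest: 63, 42, 40, 9 bp.

63, 42, 40, 9 bp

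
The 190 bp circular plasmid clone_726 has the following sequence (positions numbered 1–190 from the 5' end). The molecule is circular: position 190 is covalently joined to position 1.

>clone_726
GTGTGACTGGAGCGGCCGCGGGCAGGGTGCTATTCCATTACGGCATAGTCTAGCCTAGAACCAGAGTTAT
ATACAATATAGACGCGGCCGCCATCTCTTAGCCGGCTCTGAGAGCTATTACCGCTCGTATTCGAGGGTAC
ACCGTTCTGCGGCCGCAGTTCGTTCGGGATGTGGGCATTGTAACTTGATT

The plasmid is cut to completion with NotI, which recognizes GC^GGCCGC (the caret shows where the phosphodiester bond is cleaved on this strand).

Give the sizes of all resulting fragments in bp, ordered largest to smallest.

NotI sites (GCGGCCGC) start at positions 12, 84, 149.
NotI cuts after base 2 of each site, so after positions 13, 85, 150.
Circular molecule, 3 cuts → 3 fragments:
  14–85 → 72 bp
  86–150 → 65 bp
  151–190 then 1–13 → 40 + 13 = 53 bp
Sorted largest to smallest: 72, 65, 53 bp.

72, 65, 53 bp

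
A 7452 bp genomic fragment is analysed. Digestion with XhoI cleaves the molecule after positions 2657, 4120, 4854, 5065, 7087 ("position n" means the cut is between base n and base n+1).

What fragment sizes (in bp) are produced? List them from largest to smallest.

2657, 2022, 1463, 734, 365, 211 bp

Linear molecule, 5 cuts → 6 fragments:
  2657 − 0 = 2657 bp
  4120 − 2657 = 1463 bp
  4854 − 4120 = 734 bp
  5065 − 4854 = 211 bp
  7087 − 5065 = 2022 bp
  7452 − 7087 = 365 bp
Sorted largest to smallest: 2657, 2022, 1463, 734, 365, 211 bp.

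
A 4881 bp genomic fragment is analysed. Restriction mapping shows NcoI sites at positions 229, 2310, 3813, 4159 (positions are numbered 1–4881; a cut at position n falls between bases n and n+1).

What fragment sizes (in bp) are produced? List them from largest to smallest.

Linear molecule, 4 cuts → 5 fragments:
  229 − 0 = 229 bp
  2310 − 229 = 2081 bp
  3813 − 2310 = 1503 bp
  4159 − 3813 = 346 bp
  4881 − 4159 = 722 bp
Sorted largest to smallest: 2081, 1503, 722, 346, 229 bp.

2081, 1503, 722, 346, 229 bp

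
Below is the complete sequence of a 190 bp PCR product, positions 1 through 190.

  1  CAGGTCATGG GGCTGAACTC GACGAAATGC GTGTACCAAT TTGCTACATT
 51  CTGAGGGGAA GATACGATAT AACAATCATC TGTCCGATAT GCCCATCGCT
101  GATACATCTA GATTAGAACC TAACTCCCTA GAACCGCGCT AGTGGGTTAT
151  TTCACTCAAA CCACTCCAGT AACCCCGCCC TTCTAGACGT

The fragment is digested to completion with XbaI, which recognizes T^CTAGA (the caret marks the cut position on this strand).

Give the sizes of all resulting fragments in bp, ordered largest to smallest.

107, 75, 8 bp

XbaI sites (TCTAGA) start at positions 107, 182.
XbaI cuts after the first base of each site, so after positions 107, 182.
Linear molecule, 2 cuts → 3 fragments:
  1–107 → 107 bp
  108–182 → 75 bp
  183–190 → 8 bp
Sorted largest to smallest: 107, 75, 8 bp.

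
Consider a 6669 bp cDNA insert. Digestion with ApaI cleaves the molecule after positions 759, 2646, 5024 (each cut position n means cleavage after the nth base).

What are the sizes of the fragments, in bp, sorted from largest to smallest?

Linear molecule, 3 cuts → 4 fragments:
  759 − 0 = 759 bp
  2646 − 759 = 1887 bp
  5024 − 2646 = 2378 bp
  6669 − 5024 = 1645 bp
Sorted largest to smallest: 2378, 1887, 1645, 759 bp.

2378, 1887, 1645, 759 bp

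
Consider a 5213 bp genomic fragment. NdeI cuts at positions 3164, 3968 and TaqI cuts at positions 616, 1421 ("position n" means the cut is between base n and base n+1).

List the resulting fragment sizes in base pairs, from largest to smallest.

Combined cut positions (sorted): 616, 1421, 3164, 3968.
Linear molecule, 4 cuts → 5 fragments:
  616 − 0 = 616 bp
  1421 − 616 = 805 bp
  3164 − 1421 = 1743 bp
  3968 − 3164 = 804 bp
  5213 − 3968 = 1245 bp
Sorted largest to smallest: 1743, 1245, 805, 804, 616 bp.

1743, 1245, 805, 804, 616 bp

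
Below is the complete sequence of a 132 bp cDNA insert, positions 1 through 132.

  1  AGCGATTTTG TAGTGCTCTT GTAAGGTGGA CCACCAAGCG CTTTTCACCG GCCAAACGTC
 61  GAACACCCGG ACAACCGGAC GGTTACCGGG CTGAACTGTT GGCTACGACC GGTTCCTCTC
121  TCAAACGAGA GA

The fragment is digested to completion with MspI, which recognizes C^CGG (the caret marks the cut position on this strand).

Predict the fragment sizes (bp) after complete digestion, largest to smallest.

MspI sites (CCGG) start at positions 48, 67, 75, 86, 109.
MspI cuts after the first base of each site, so after positions 48, 67, 75, 86, 109.
Linear molecule, 5 cuts → 6 fragments:
  1–48 → 48 bp
  49–67 → 19 bp
  68–75 → 8 bp
  76–86 → 11 bp
  87–109 → 23 bp
  110–132 → 23 bp
Sorted largest to smallest: 48, 23, 23, 19, 11, 8 bp.

48, 23, 23, 19, 11, 8 bp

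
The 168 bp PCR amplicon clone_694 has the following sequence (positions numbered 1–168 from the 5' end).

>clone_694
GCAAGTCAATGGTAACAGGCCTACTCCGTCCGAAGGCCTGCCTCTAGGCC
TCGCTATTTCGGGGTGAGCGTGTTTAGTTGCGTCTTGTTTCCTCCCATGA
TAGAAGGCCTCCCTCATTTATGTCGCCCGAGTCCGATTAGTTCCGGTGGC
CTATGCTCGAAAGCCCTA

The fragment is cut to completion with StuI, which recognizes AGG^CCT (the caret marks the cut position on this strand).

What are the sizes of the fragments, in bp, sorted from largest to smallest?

61, 59, 19, 17, 12 bp

StuI sites (AGGCCT) start at positions 17, 34, 46, 105.
StuI cuts after base 3 of each site, so after positions 19, 36, 48, 107.
Linear molecule, 4 cuts → 5 fragments:
  1–19 → 19 bp
  20–36 → 17 bp
  37–48 → 12 bp
  49–107 → 59 bp
  108–168 → 61 bp
Sorted largest to smallest: 61, 59, 19, 17, 12 bp.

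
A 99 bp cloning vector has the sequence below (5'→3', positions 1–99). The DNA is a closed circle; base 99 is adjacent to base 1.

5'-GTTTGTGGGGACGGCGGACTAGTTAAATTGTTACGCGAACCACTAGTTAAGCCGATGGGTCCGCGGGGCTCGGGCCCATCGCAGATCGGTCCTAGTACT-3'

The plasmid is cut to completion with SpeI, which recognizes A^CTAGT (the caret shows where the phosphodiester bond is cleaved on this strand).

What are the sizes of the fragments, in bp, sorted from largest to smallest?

75, 24 bp

SpeI sites (ACTAGT) start at positions 18, 42.
SpeI cuts after the first base of each site, so after positions 18, 42.
Circular molecule, 2 cuts → 2 fragments:
  19–42 → 24 bp
  43–99 then 1–18 → 57 + 18 = 75 bp
Sorted largest to smallest: 75, 24 bp.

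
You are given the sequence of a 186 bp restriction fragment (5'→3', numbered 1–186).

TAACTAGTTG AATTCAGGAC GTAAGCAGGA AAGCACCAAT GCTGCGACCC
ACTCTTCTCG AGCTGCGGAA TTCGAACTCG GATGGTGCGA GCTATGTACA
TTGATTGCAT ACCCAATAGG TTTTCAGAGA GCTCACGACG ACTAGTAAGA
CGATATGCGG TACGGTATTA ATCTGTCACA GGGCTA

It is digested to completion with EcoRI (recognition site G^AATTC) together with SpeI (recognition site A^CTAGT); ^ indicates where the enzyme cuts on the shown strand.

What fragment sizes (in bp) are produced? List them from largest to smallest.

73, 58, 45, 7, 3 bp

EcoRI sites (GAATTC) start at positions 10, 68.
EcoRI cuts after the first base of each site, so after positions 10, 68.
SpeI sites (ACTAGT) start at positions 3, 141.
SpeI cuts after the first base of each site, so after positions 3, 141.
Combined cut positions: 3, 10, 68, 141.
Linear molecule, 4 cuts → 5 fragments:
  1–3 → 3 bp
  4–10 → 7 bp
  11–68 → 58 bp
  69–141 → 73 bp
  142–186 → 45 bp
Sorted largest to smallest: 73, 58, 45, 7, 3 bp.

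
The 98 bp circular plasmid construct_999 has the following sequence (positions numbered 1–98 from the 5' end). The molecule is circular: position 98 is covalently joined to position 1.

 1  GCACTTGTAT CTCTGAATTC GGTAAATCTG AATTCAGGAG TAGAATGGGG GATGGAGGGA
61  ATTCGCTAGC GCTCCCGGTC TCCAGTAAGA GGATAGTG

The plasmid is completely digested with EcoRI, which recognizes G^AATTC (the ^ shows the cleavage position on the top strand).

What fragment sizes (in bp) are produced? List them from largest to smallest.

54, 29, 15 bp

EcoRI sites (GAATTC) start at positions 15, 30, 59.
EcoRI cuts after the first base of each site, so after positions 15, 30, 59.
Circular molecule, 3 cuts → 3 fragments:
  16–30 → 15 bp
  31–59 → 29 bp
  60–98 then 1–15 → 39 + 15 = 54 bp
Sorted largest to smallest: 54, 29, 15 bp.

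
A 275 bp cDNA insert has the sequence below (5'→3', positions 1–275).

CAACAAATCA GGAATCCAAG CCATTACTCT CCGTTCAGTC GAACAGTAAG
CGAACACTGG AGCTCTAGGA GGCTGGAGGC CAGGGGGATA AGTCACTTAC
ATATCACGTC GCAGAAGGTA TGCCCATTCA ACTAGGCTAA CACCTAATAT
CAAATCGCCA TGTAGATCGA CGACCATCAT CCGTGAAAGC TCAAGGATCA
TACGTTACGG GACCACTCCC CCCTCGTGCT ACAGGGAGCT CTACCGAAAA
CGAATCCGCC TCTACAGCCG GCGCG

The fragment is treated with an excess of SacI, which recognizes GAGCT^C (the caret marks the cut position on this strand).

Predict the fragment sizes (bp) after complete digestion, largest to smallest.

SacI sites (GAGCTC) start at positions 60, 236.
SacI cuts after base 5 of each site (before the last base), so after positions 64, 240.
Linear molecule, 2 cuts → 3 fragments:
  1–64 → 64 bp
  65–240 → 176 bp
  241–275 → 35 bp
Sorted largest to smallest: 176, 64, 35 bp.

176, 64, 35 bp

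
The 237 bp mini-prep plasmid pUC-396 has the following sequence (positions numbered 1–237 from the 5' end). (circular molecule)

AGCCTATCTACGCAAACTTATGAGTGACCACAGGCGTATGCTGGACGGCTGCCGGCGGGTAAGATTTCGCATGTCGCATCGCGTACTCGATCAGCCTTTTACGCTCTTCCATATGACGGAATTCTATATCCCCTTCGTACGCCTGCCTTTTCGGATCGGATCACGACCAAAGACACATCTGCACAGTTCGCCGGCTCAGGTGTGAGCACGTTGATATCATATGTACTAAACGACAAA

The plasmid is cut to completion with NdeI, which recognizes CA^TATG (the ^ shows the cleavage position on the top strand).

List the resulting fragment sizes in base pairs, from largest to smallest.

NdeI sites (CATATG) start at positions 110, 218.
NdeI cuts after base 2 of each site, so after positions 111, 219.
Circular molecule, 2 cuts → 2 fragments:
  112–219 → 108 bp
  220–237 then 1–111 → 18 + 111 = 129 bp
Sorted largest to smallest: 129, 108 bp.

129, 108 bp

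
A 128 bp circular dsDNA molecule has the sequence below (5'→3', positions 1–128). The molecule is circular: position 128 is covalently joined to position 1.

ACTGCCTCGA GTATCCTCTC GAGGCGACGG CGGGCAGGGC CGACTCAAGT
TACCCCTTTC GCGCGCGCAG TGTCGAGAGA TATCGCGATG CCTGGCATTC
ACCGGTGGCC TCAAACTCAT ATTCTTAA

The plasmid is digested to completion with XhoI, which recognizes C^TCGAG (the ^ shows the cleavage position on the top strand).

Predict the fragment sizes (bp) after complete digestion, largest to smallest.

XhoI sites (CTCGAG) start at positions 6, 18.
XhoI cuts after the first base of each site, so after positions 6, 18.
Circular molecule, 2 cuts → 2 fragments:
  7–18 → 12 bp
  19–128 then 1–6 → 110 + 6 = 116 bp
Sorted largest to smallest: 116, 12 bp.

116, 12 bp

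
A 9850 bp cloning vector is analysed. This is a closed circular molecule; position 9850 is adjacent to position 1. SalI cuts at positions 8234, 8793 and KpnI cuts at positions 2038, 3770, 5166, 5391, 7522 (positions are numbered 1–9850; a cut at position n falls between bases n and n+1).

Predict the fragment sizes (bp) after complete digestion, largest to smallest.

3095, 2131, 1732, 1396, 712, 559, 225 bp

Combined cut positions (sorted): 2038, 3770, 5166, 5391, 7522, 8234, 8793.
Circular molecule, 7 cuts → 7 fragments:
  3770 − 2038 = 1732 bp
  5166 − 3770 = 1396 bp
  5391 − 5166 = 225 bp
  7522 − 5391 = 2131 bp
  8234 − 7522 = 712 bp
  8793 − 8234 = 559 bp
  wrap: 9850 − 8793 + 2038 = 3095 bp
Sorted largest to smallest: 3095, 2131, 1732, 1396, 712, 559, 225 bp.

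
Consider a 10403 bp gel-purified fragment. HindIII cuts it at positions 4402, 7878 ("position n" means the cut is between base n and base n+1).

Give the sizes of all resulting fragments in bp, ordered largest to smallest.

Linear molecule, 2 cuts → 3 fragments:
  4402 − 0 = 4402 bp
  7878 − 4402 = 3476 bp
  10403 − 7878 = 2525 bp
Sorted largest to smallest: 4402, 3476, 2525 bp.

4402, 3476, 2525 bp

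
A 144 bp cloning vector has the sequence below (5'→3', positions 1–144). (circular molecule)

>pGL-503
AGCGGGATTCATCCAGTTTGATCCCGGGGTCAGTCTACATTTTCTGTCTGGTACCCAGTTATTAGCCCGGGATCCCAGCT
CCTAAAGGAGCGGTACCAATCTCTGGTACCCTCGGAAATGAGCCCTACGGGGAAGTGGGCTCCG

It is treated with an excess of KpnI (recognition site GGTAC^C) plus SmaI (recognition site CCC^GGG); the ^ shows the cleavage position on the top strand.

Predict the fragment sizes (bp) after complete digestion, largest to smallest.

KpnI sites (GGTACC) start at positions 50, 92, 105.
KpnI cuts after base 5 of each site (before the last base), so after positions 54, 96, 109.
SmaI sites (CCCGGG) start at positions 23, 66.
SmaI cuts after base 3 of each site, so after positions 25, 68.
Combined cut positions: 25, 54, 68, 96, 109.
Circular molecule, 5 cuts → 5 fragments:
  26–54 → 29 bp
  55–68 → 14 bp
  69–96 → 28 bp
  97–109 → 13 bp
  110–144 then 1–25 → 35 + 25 = 60 bp
Sorted largest to smallest: 60, 29, 28, 14, 13 bp.

60, 29, 28, 14, 13 bp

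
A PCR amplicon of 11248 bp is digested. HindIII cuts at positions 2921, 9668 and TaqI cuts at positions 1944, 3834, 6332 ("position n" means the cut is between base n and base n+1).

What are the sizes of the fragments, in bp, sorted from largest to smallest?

3336, 2498, 1944, 1580, 977, 913 bp

Combined cut positions (sorted): 1944, 2921, 3834, 6332, 9668.
Linear molecule, 5 cuts → 6 fragments:
  1944 − 0 = 1944 bp
  2921 − 1944 = 977 bp
  3834 − 2921 = 913 bp
  6332 − 3834 = 2498 bp
  9668 − 6332 = 3336 bp
  11248 − 9668 = 1580 bp
Sorted largest to smallest: 3336, 2498, 1944, 1580, 977, 913 bp.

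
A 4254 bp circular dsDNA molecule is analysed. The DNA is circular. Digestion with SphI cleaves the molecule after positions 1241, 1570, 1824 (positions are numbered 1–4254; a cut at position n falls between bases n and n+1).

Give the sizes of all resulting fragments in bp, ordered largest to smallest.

3671, 329, 254 bp

Circular molecule, 3 cuts → 3 fragments:
  1570 − 1241 = 329 bp
  1824 − 1570 = 254 bp
  wrap: 4254 − 1824 + 1241 = 3671 bp
Sorted largest to smallest: 3671, 329, 254 bp.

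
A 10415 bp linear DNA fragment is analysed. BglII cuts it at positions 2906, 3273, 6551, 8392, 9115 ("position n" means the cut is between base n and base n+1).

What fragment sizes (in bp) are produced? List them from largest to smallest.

Linear molecule, 5 cuts → 6 fragments:
  2906 − 0 = 2906 bp
  3273 − 2906 = 367 bp
  6551 − 3273 = 3278 bp
  8392 − 6551 = 1841 bp
  9115 − 8392 = 723 bp
  10415 − 9115 = 1300 bp
Sorted largest to smallest: 3278, 2906, 1841, 1300, 723, 367 bp.

3278, 2906, 1841, 1300, 723, 367 bp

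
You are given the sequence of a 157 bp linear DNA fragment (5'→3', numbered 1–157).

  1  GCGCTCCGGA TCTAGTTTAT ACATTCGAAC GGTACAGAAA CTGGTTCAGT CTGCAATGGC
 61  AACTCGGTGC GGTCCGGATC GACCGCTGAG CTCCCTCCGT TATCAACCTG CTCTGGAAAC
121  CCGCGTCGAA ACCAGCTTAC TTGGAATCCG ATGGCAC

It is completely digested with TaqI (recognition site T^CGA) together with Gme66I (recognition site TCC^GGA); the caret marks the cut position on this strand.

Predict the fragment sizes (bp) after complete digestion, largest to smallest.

TaqI sites (TCGA) start at positions 25, 79, 126.
TaqI cuts after the first base of each site, so after positions 25, 79, 126.
Gme66I sites (TCCGGA) start at positions 5, 73.
Gme66I cuts after base 3 of each site, so after positions 7, 75.
Combined cut positions: 7, 25, 75, 79, 126.
Linear molecule, 5 cuts → 6 fragments:
  1–7 → 7 bp
  8–25 → 18 bp
  26–75 → 50 bp
  76–79 → 4 bp
  80–126 → 47 bp
  127–157 → 31 bp
Sorted largest to smallest: 50, 47, 31, 18, 7, 4 bp.

50, 47, 31, 18, 7, 4 bp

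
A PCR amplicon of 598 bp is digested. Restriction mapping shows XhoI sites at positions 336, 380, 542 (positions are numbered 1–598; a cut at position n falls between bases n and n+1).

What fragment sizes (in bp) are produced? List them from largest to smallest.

Linear molecule, 3 cuts → 4 fragments:
  336 − 0 = 336 bp
  380 − 336 = 44 bp
  542 − 380 = 162 bp
  598 − 542 = 56 bp
Sorted largest to smallest: 336, 162, 56, 44 bp.

336, 162, 56, 44 bp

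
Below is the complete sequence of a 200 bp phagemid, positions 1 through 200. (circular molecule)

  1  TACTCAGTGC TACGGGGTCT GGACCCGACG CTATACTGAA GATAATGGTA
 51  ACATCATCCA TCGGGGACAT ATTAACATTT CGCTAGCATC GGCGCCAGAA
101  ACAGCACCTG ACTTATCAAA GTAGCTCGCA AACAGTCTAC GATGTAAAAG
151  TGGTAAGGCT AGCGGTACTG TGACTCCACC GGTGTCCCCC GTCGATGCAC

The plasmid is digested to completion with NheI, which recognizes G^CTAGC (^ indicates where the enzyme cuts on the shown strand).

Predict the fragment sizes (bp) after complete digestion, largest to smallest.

NheI sites (GCTAGC) start at positions 82, 158.
NheI cuts after the first base of each site, so after positions 82, 158.
Circular molecule, 2 cuts → 2 fragments:
  83–158 → 76 bp
  159–200 then 1–82 → 42 + 82 = 124 bp
Sorted largest to smallest: 124, 76 bp.

124, 76 bp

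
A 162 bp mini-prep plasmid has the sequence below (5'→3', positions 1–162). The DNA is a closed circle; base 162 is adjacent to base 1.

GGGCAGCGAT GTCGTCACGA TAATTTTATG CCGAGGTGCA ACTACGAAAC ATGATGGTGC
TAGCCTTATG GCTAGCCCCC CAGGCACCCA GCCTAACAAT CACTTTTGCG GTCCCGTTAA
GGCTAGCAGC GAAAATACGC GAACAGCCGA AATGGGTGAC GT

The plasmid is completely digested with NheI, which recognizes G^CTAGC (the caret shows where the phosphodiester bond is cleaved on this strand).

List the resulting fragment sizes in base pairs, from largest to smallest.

99, 51, 12 bp

NheI sites (GCTAGC) start at positions 59, 71, 122.
NheI cuts after the first base of each site, so after positions 59, 71, 122.
Circular molecule, 3 cuts → 3 fragments:
  60–71 → 12 bp
  72–122 → 51 bp
  123–162 then 1–59 → 40 + 59 = 99 bp
Sorted largest to smallest: 99, 51, 12 bp.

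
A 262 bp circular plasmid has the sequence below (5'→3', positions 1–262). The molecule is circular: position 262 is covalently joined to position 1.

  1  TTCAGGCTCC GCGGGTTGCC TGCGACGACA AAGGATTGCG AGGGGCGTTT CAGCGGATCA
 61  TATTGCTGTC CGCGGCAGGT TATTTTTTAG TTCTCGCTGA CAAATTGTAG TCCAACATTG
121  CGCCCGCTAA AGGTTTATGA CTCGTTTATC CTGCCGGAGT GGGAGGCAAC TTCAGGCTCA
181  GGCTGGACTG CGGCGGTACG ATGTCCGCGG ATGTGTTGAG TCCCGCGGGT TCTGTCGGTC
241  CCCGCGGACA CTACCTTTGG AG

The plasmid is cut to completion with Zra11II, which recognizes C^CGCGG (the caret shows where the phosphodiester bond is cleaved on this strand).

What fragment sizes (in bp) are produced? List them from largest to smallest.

135, 61, 29, 19, 18 bp

Zra11II sites (CCGCGG) start at positions 9, 70, 205, 223, 242.
Zra11II cuts after the first base of each site, so after positions 9, 70, 205, 223, 242.
Circular molecule, 5 cuts → 5 fragments:
  10–70 → 61 bp
  71–205 → 135 bp
  206–223 → 18 bp
  224–242 → 19 bp
  243–262 then 1–9 → 20 + 9 = 29 bp
Sorted largest to smallest: 135, 61, 29, 19, 18 bp.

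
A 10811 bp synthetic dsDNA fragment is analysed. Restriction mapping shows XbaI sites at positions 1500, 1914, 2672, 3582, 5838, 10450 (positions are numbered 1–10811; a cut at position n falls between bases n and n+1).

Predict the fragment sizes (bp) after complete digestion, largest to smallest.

Linear molecule, 6 cuts → 7 fragments:
  1500 − 0 = 1500 bp
  1914 − 1500 = 414 bp
  2672 − 1914 = 758 bp
  3582 − 2672 = 910 bp
  5838 − 3582 = 2256 bp
  10450 − 5838 = 4612 bp
  10811 − 10450 = 361 bp
Sorted largest to smallest: 4612, 2256, 1500, 910, 758, 414, 361 bp.

4612, 2256, 1500, 910, 758, 414, 361 bp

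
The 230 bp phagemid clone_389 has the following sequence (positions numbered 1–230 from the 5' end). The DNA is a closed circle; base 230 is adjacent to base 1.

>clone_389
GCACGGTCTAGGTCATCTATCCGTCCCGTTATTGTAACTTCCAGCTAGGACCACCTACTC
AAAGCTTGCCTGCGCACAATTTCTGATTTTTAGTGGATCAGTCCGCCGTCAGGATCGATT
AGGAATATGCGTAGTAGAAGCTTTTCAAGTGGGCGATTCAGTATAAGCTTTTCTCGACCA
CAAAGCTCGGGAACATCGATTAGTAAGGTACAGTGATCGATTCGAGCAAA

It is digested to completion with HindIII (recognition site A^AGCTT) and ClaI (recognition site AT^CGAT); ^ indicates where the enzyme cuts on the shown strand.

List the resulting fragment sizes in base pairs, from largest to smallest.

HindIII sites (AAGCTT) start at positions 62, 138, 165.
HindIII cuts after the first base of each site, so after positions 62, 138, 165.
ClaI sites (ATCGAT) start at positions 114, 195, 216.
ClaI cuts after base 2 of each site, so after positions 115, 196, 217.
Combined cut positions: 62, 115, 138, 165, 196, 217.
Circular molecule, 6 cuts → 6 fragments:
  63–115 → 53 bp
  116–138 → 23 bp
  139–165 → 27 bp
  166–196 → 31 bp
  197–217 → 21 bp
  218–230 then 1–62 → 13 + 62 = 75 bp
Sorted largest to smallest: 75, 53, 31, 27, 23, 21 bp.

75, 53, 31, 27, 23, 21 bp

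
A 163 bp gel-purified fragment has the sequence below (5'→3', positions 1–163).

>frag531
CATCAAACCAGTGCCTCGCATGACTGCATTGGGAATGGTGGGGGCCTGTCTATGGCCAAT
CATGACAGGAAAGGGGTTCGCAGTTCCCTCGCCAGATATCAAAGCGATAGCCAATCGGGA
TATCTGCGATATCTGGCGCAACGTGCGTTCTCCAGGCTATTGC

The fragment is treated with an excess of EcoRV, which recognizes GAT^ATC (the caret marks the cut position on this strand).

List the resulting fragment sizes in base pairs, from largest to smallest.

EcoRV sites (GATATC) start at positions 95, 119, 128.
EcoRV cuts after base 3 of each site, so after positions 97, 121, 130.
Linear molecule, 3 cuts → 4 fragments:
  1–97 → 97 bp
  98–121 → 24 bp
  122–130 → 9 bp
  131–163 → 33 bp
Sorted largest to smallest: 97, 33, 24, 9 bp.

97, 33, 24, 9 bp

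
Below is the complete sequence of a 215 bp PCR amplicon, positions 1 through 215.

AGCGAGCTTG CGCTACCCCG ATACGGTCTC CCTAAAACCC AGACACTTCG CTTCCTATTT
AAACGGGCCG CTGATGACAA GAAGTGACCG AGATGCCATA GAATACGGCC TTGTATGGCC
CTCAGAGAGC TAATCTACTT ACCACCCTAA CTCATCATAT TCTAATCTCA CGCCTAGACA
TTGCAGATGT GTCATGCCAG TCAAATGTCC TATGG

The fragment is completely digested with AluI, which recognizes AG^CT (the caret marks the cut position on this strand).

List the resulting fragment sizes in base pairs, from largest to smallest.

AluI sites (AGCT) start at positions 5, 128.
AluI cuts after base 2 of each site, so after positions 6, 129.
Linear molecule, 2 cuts → 3 fragments:
  1–6 → 6 bp
  7–129 → 123 bp
  130–215 → 86 bp
Sorted largest to smallest: 123, 86, 6 bp.

123, 86, 6 bp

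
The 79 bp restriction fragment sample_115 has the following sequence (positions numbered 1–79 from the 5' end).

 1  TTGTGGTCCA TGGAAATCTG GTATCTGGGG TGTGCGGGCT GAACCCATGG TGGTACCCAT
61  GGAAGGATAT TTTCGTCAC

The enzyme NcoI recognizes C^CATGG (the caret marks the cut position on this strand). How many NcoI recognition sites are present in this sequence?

3

CCATGG occurs starting at positions 8, 45, 57.
NcoI cuts at 3 sites.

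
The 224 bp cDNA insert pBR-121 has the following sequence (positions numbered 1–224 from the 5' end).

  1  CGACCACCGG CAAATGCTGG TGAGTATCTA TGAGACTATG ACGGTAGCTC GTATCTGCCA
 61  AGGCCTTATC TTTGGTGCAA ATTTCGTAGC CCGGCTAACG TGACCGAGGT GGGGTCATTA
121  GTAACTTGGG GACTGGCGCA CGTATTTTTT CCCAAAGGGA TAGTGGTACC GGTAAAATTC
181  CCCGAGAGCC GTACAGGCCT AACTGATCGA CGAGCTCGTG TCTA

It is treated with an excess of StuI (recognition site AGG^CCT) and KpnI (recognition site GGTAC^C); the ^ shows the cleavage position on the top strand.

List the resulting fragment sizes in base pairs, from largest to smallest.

StuI sites (AGGCCT) start at positions 61, 195.
StuI cuts after base 3 of each site, so after positions 63, 197.
The KpnI site (GGTACC) starts at position 165.
KpnI cuts after base 5 of each site (before the last base), so after position 169.
Combined cut positions: 63, 169, 197.
Linear molecule, 3 cuts → 4 fragments:
  1–63 → 63 bp
  64–169 → 106 bp
  170–197 → 28 bp
  198–224 → 27 bp
Sorted largest to smallest: 106, 63, 28, 27 bp.

106, 63, 28, 27 bp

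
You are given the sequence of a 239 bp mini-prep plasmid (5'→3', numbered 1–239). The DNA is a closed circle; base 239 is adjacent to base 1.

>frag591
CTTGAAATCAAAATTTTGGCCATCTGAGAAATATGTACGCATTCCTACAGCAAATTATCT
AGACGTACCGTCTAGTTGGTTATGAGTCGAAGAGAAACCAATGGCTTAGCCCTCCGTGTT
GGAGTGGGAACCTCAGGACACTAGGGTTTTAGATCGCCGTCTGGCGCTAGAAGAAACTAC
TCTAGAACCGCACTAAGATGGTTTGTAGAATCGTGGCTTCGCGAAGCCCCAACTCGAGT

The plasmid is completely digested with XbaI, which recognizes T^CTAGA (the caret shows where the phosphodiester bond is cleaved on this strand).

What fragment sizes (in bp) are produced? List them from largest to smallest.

123, 116 bp

XbaI sites (TCTAGA) start at positions 58, 181.
XbaI cuts after the first base of each site, so after positions 58, 181.
Circular molecule, 2 cuts → 2 fragments:
  59–181 → 123 bp
  182–239 then 1–58 → 58 + 58 = 116 bp
Sorted largest to smallest: 123, 116 bp.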